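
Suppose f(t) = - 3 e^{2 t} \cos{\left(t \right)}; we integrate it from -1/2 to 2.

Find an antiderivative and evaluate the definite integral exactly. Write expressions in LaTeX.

For F(t) to be correct the identity F'(t) - f(t) = 0 must hold.
F(t) = - \frac{3 \left(\sin{\left(t \right)} + 2 \cos{\left(t \right)}\right) e^{2 t}}{5} is an antiderivative of f.
Check: d/dt[- \frac{3 \left(\sin{\left(t \right)} + 2 \cos{\left(t \right)}\right) e^{2 t}}{5}] = - 3 e^{2 t} \cos{\left(t \right)} = f(t).
F(2) = - \frac{3 e^{4} \sin{\left(2 \right)}}{5} - \frac{6 e^{4} \cos{\left(2 \right)}}{5}; F(-1/2) = - \frac{6 \cos{\left(\frac{1}{2} \right)}}{5 e} + \frac{3 \sin{\left(\frac{1}{2} \right)}}{5 e}.
Integral = F(2) - F(-1/2) = - \frac{3 e^{4} \sin{\left(2 \right)}}{5} - \frac{3 \sin{\left(\frac{1}{2} \right)}}{5 e} + \frac{6 \cos{\left(\frac{1}{2} \right)}}{5 e} - \frac{6 e^{4} \cos{\left(2 \right)}}{5}.

Antiderivative: F(t) = - \frac{3 \left(\sin{\left(t \right)} + 2 \cos{\left(t \right)}\right) e^{2 t}}{5}; value = - \frac{3 e^{4} \sin{\left(2 \right)}}{5} - \frac{3 \sin{\left(\frac{1}{2} \right)}}{5 e} + \frac{6 \cos{\left(\frac{1}{2} \right)}}{5 e} - \frac{6 e^{4} \cos{\left(2 \right)}}{5}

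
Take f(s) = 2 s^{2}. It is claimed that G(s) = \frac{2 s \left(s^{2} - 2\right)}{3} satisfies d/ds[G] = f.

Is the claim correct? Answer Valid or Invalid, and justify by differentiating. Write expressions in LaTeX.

Invalid: d/ds[G] - f = - \frac{4}{3}, which is not 0.

d/ds[G] = 2 s^{2} - \frac{4}{3}
d/ds[G] - f(s) = - \frac{4}{3} != 0.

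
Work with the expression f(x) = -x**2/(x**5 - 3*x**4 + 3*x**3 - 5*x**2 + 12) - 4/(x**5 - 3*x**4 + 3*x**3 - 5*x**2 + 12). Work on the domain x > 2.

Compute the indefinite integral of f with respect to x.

Factor the denominator ((x - 2)**2*(x + 1)*(x**2 + 3)) and decompose: f = -(3*x + 13)/(196*(x**2 + 3)) - 5/(36*(x + 1)) + 68/(441*(x - 2)) - 8/(21*(x - 2)**2); each piece integrates to a log, atan, or power term.
Check: d/dx[(544*x*log(x - 2) - 490*x*log(x + 1) - 27*x*log(x**2 + 3) - 78*sqrt(3)*x*atan(sqrt(3)*x/3) - 1088*log(x - 2) + 980*log(x + 1) + 54*log(x**2 + 3) + 156*sqrt(3)*atan(sqrt(3)*x/3) + 1344)/(3528*x - 7056)] = (-x**2 - 4)/(x**5 - 3*x**4 + 3*x**3 - 5*x**2 + 12), which equals f(x).

F(x) = (544*x*log(x - 2) - 490*x*log(x + 1) - 27*x*log(x**2 + 3) - 78*sqrt(3)*x*atan(sqrt(3)*x/3) - 1088*log(x - 2) + 980*log(x + 1) + 54*log(x**2 + 3) + 156*sqrt(3)*atan(sqrt(3)*x/3) + 1344)/(3528*x - 7056) + C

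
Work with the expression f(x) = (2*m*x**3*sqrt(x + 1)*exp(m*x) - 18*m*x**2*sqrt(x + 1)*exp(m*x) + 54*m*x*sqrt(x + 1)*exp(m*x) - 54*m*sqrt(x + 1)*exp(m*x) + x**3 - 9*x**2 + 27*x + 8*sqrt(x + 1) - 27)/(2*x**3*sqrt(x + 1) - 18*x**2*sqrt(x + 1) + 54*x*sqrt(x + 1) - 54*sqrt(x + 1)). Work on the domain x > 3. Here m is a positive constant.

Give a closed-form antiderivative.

An antiderivative is F(x) = sqrt(x + 1) + exp(m*x) - 2/(x - 3)**2.

Whatever form F(x) takes, F'(x) = f(x) is non-negotiable.
Check: d/dx[sqrt(x + 1) + exp(m*x) - 2/(x - 3)**2] = (2*m*x**3*sqrt(x + 1)*exp(m*x) - 18*m*x**2*sqrt(x + 1)*exp(m*x) + 54*m*x*sqrt(x + 1)*exp(m*x) - 54*m*sqrt(x + 1)*exp(m*x) + x**3 - 9*x**2 + 27*x + 8*sqrt(x + 1) - 27)/(2*x**3*sqrt(x + 1) - 18*x**2*sqrt(x + 1) + 54*x*sqrt(x + 1) - 54*sqrt(x + 1)) = f(x).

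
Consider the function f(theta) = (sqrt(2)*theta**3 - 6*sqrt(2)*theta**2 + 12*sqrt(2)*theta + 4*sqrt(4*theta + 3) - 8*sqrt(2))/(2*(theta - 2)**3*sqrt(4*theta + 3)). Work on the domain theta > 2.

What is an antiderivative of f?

For F(theta) to be correct the identity F'(theta) - f(theta) = 0 must hold.
Check: d/dtheta[(sqrt(2)*(theta - 2)**2*sqrt(4*theta + 3) - 4)/(4*(theta - 2)**2)] = (sqrt(2)*theta**3 - 6*sqrt(2)*theta**2 + 12*sqrt(2)*theta + 4*sqrt(4*theta + 3) - 8*sqrt(2))/(2*theta**3*sqrt(4*theta + 3) - 12*theta**2*sqrt(4*theta + 3) + 24*theta*sqrt(4*theta + 3) - 16*sqrt(4*theta + 3)), which equals f(theta).

An antiderivative is F(theta) = (sqrt(2)*(theta - 2)**2*sqrt(4*theta + 3) - 4)/(4*(theta - 2)**2).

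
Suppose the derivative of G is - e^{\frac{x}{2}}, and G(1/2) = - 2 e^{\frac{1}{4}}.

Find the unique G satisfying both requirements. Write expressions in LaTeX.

G(x) = - 2 e^{\frac{x}{2}}

Any candidate G(x) must reproduce the stated G'(x) exactly.
A general antiderivative is - 2 e^{\frac{x}{2}} + C.
The condition gives C = - 2 e^{\frac{1}{4}} - (- 2 e^{\frac{1}{4}}) = 0.
So G(x) = - 2 e^{\frac{x}{2}}.
Check: d/dx[- 2 e^{\frac{x}{2}}] = - e^{\frac{x}{2}} = G'(x).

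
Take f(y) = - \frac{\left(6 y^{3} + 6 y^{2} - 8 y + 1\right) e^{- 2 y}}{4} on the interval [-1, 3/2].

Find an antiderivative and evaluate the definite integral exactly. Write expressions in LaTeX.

Antiderivative: F(y) = \frac{3 y^{3} e^{- 2 y}}{4} + \frac{15 y^{2} e^{- 2 y}}{8} + \frac{7 y e^{- 2 y}}{8} + \frac{9 e^{- 2 y}}{16}; value = - \frac{13 e^{2}}{16} + \frac{69}{8 e^{3}}

f has the shape u'v + uv' for u = \frac{3 y^{3}}{4} + \frac{15 y^{2}}{8} + \frac{7 y}{8} + \frac{9}{16} and v = e^{- 2 y} — it is the derivative of the product u*v.
F(y) = \frac{3 y^{3} e^{- 2 y}}{4} + \frac{15 y^{2} e^{- 2 y}}{8} + \frac{7 y e^{- 2 y}}{8} + \frac{9 e^{- 2 y}}{16} is an antiderivative of f.
Check: d/dy[\frac{3 y^{3} e^{- 2 y}}{4} + \frac{15 y^{2} e^{- 2 y}}{8} + \frac{7 y e^{- 2 y}}{8} + \frac{9 e^{- 2 y}}{16}] = \frac{\left(- 6 y^{3} - 6 y^{2} + 8 y - 1\right) e^{- 2 y}}{4}, which equals f(y).
F(3/2) = \frac{69}{8 e^{3}}; F(-1) = \frac{13 e^{2}}{16}.
Integral = F(3/2) - F(-1) = - \frac{13 e^{2}}{16} + \frac{69}{8 e^{3}}.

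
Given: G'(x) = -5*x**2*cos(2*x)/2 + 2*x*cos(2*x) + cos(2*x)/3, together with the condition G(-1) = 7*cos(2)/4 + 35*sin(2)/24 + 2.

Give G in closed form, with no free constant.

G(x) = -5*x**2*sin(2*x)/4 + x*sin(2*x) - 5*x*cos(2*x)/4 + 19*sin(2*x)/24 + cos(2*x)/2 + 2

The integrand splits into summands that can be handled one at a time.
A general antiderivative is -5*x**2*sin(2*x)/4 + x*sin(2*x) - 5*x*cos(2*x)/4 + 19*sin(2*x)/24 + cos(2*x)/2 + C.
The condition gives C = 7*cos(2)/4 + 35*sin(2)/24 + 2 - (7*cos(2)/4 + 35*sin(2)/24) = 2.
So G(x) = -5*x**2*sin(2*x)/4 + x*sin(2*x) - 5*x*cos(2*x)/4 + 19*sin(2*x)/24 + cos(2*x)/2 + 2.
Check: d/dx[-5*x**2*sin(2*x)/4 + x*sin(2*x) - 5*x*cos(2*x)/4 + 19*sin(2*x)/24 + cos(2*x)/2 + 2] = -5*x**2*cos(2*x)/2 + 2*x*cos(2*x) + cos(2*x)/3 = G'(x).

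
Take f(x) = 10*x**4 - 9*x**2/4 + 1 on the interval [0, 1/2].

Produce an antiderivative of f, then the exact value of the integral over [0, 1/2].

The integrand splits into summands that can be handled one at a time.
F(x) = x*(8*x**4 - 3*x**2 + 4)/4 is an antiderivative of f.
Check: d/dx[x*(8*x**4 - 3*x**2 + 4)/4] = 10*x**4 - 9*x**2/4 + 1 = f(x).
F(1/2) = 15/32; F(0) = 0.
Integral = F(1/2) - F(0) = 15/32.

Antiderivative: F(x) = x*(8*x**4 - 3*x**2 + 4)/4; value = 15/32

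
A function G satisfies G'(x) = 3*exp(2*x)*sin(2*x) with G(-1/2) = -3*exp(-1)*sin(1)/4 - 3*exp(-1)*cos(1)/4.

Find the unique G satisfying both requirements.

G(x) = 3*(sin(2*x) - cos(2*x))*exp(2*x)/4

Whatever form G(x) takes, its d/dx must return the stated G'(x).
A general antiderivative is 3*exp(2*x)*sin(2*x)/4 - 3*exp(2*x)*cos(2*x)/4 + C.
The condition gives C = -3*exp(-1)*sin(1)/4 - 3*exp(-1)*cos(1)/4 - (-3*exp(-1)*sin(1)/4 - 3*exp(-1)*cos(1)/4) = 0.
So G(x) = 3*(sin(2*x) - cos(2*x))*exp(2*x)/4.
Check: d/dx[3*(sin(2*x) - cos(2*x))*exp(2*x)/4] = 3*exp(2*x)*sin(2*x) = G'(x).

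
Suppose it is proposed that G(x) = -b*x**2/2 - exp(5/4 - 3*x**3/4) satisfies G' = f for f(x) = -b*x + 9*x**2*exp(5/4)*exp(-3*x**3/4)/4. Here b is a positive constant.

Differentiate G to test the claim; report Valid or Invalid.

d/dx[G] = (-4*b*x*exp(-5/4)*exp(3*x**3/4) + 9*x**2)*exp(5/4)*exp(-3*x**3/4)/4
This equals f(x) exactly, so the claim holds.

Valid: G'(x) = f(x).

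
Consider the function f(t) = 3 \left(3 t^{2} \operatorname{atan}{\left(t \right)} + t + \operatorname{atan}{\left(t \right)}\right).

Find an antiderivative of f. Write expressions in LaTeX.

An antiderivative is F(t) = 3 t^{3} \operatorname{atan}{\left(t \right)} + 3 t \operatorname{atan}{\left(t \right)}.

f has the shape u'v + uv' for u = 3 t^{3} + 3 t and v = \operatorname{atan}{\left(t \right)} — it is the derivative of the product u*v.
Check: d/dt[3 t^{3} \operatorname{atan}{\left(t \right)} + 3 t \operatorname{atan}{\left(t \right)}] = 9 t^{2} \operatorname{atan}{\left(t \right)} + 3 t + 3 \operatorname{atan}{\left(t \right)}, which equals f(t).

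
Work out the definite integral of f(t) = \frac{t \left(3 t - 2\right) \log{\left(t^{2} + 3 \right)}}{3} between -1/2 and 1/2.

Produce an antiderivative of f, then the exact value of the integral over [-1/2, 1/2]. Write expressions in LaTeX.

Antiderivative: F(t) = \frac{t^{3} \log{\left(t^{2} + 3 \right)}}{3} - \frac{2 t^{3}}{9} - \frac{t^{2} \log{\left(t^{2} + 3 \right)}}{3} + \frac{t^{2}}{3} + 2 t - \log{\left(t^{2} + 3 \right)} - 2 \sqrt{3} \operatorname{atan}{\left(\frac{\sqrt{3} t}{3} \right)}; value = - 4 \sqrt{3} \operatorname{atan}{\left(\frac{\sqrt{3}}{6} \right)} + \frac{\log{\left(\frac{13}{4} \right)}}{12} + \frac{35}{18}

An antiderivative F(t) passes only if d/dt[F] lands on f(t) exactly.
F(t) = \frac{t^{3} \log{\left(t^{2} + 3 \right)}}{3} - \frac{2 t^{3}}{9} - \frac{t^{2} \log{\left(t^{2} + 3 \right)}}{3} + \frac{t^{2}}{3} + 2 t - \log{\left(t^{2} + 3 \right)} - 2 \sqrt{3} \operatorname{atan}{\left(\frac{\sqrt{3} t}{3} \right)} is an antiderivative of f.
Check: d/dt[\frac{t^{3} \log{\left(t^{2} + 3 \right)}}{3} - \frac{2 t^{3}}{9} - \frac{t^{2} \log{\left(t^{2} + 3 \right)}}{3} + \frac{t^{2}}{3} + 2 t - \log{\left(t^{2} + 3 \right)} - 2 \sqrt{3} \operatorname{atan}{\left(\frac{\sqrt{3} t}{3} \right)}] = t^{2} \log{\left(t^{2} + 3 \right)} - \frac{2 t \log{\left(t^{2} + 3 \right)}}{3}, which equals f(t).
F(1/2) = - \frac{25 \log{\left(\frac{13}{4} \right)}}{24} - 2 \sqrt{3} \operatorname{atan}{\left(\frac{\sqrt{3}}{6} \right)} + \frac{19}{18}; F(-1/2) = - \frac{9 \log{\left(\frac{13}{4} \right)}}{8} - \frac{8}{9} + 2 \sqrt{3} \operatorname{atan}{\left(\frac{\sqrt{3}}{6} \right)}.
Integral = F(1/2) - F(-1/2) = - 4 \sqrt{3} \operatorname{atan}{\left(\frac{\sqrt{3}}{6} \right)} + \frac{\log{\left(\frac{13}{4} \right)}}{12} + \frac{35}{18}.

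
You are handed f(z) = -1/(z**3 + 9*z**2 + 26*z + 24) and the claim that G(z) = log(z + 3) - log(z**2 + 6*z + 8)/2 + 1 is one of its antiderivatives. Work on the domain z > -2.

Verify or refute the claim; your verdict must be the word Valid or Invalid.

Valid. The derivative of G reproduces f.

d/dz[G] = -1/(z**3 + 9*z**2 + 26*z + 24)
This equals f(z) exactly, so the claim holds.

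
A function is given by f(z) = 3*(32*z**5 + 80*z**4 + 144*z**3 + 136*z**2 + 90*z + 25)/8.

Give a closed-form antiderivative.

The substitution u = 2*z**2 + 2*z + 5/2 works: f is exactly (dF/du)*(du/dz) for that inner function.
Check: d/dz[2*z**6 + 6*z**5 + 27*z**4/2 + 17*z**3 + 135*z**2/8 + 75*z/8] = 12*z**5 + 30*z**4 + 54*z**3 + 51*z**2 + 135*z/4 + 75/8, which equals f(z).

An antiderivative is F(z) = 2*z**6 + 6*z**5 + 27*z**4/2 + 17*z**3 + 135*z**2/8 + 75*z/8.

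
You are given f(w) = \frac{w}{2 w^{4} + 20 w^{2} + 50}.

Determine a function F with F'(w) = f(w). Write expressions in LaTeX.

The substitution u = 4 w^{2} + 20 works: f is exactly (dF/du)*(du/dw) for that inner function.
Check: d/dw[- \frac{1}{4 \left(w^{2} + 5\right)}] = \frac{w}{2 w^{4} + 20 w^{2} + 50} = f(w).

An antiderivative is F(w) = - \frac{1}{4 \left(w^{2} + 5\right)}.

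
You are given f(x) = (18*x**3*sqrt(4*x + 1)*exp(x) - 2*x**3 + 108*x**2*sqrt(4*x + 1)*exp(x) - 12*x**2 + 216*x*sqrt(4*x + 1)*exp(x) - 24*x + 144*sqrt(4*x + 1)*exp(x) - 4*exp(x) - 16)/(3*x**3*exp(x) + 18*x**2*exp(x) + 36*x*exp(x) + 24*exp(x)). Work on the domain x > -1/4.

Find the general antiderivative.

F(x) = (12*x**3*sqrt(4*x + 1)*exp(x) + 51*x**2*sqrt(4*x + 1)*exp(x) + 2*x**2 + 60*x*sqrt(4*x + 1)*exp(x) + 8*x + 12*sqrt(4*x + 1)*exp(x) + 2*exp(x) + 8)/(3*x**2*exp(x) + 12*x*exp(x) + 12*exp(x)) + C

Differentiate the proposed F(x) back; it has to land on f(x) exactly.
Check: d/dx[(12*x**3*sqrt(4*x + 1)*exp(x) + 51*x**2*sqrt(4*x + 1)*exp(x) + 2*x**2 + 60*x*sqrt(4*x + 1)*exp(x) + 8*x + 12*sqrt(4*x + 1)*exp(x) + 2*exp(x) + 8)/(3*x**2*exp(x) + 12*x*exp(x) + 12*exp(x))] = (72*x**4*exp(x) - 2*x**3*sqrt(4*x + 1) + 450*x**3*exp(x) - 12*x**2*sqrt(4*x + 1) + 972*x**2*exp(x) - 24*x*sqrt(4*x + 1) + 792*x*exp(x) - 4*sqrt(4*x + 1)*exp(x) - 16*sqrt(4*x + 1) + 144*exp(x))/(3*x**3*sqrt(4*x + 1)*exp(x) + 18*x**2*sqrt(4*x + 1)*exp(x) + 36*x*sqrt(4*x + 1)*exp(x) + 24*sqrt(4*x + 1)*exp(x)), which equals f(x).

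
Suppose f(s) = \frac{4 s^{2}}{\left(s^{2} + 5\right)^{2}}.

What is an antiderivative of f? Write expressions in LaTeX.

Check any antiderivative F(s) by computing F'(s) and comparing it with f(s).
Check: d/ds[\frac{2 \left(- 5 s + \sqrt{5} \left(s^{2} + 5\right) \operatorname{atan}{\left(\frac{\sqrt{5} s}{5} \right)}\right)}{5 \left(s^{2} + 5\right)}] = \frac{4 s^{2}}{s^{4} + 10 s^{2} + 25}, which equals f(s).

An antiderivative is F(s) = \frac{2 \left(- 5 s + \sqrt{5} \left(s^{2} + 5\right) \operatorname{atan}{\left(\frac{\sqrt{5} s}{5} \right)}\right)}{5 \left(s^{2} + 5\right)}.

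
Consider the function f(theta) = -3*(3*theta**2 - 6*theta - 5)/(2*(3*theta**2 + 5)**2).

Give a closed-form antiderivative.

f has the shape u'v + uv' for u = 1/(theta**2 + 5/3) and v = theta/2 - 1/2 — it is the derivative of the product u*v.
Check: d/dtheta[(theta/2 - 1/2)/(theta**2 + 5/3)] = (-9*theta**2 + 18*theta + 15)/(18*theta**4 + 60*theta**2 + 50), which equals f(theta).

An antiderivative is F(theta) = (theta/2 - 1/2)/(theta**2 + 5/3).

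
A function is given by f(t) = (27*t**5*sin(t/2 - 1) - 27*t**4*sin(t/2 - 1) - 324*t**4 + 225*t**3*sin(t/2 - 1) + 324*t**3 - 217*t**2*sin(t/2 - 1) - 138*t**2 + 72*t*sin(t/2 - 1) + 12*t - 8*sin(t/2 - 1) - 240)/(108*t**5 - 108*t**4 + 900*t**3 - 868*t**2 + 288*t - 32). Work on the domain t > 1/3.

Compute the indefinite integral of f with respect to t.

Differentiate the proposed F(t) back; it has to land on f(t) exactly.
Check: d/dt[-3*log(t**2/2 + 4)/2 - cos(t/2 - 1)/2 + 5/(36*t**2 - 24*t + 4)] = (27*t**5*sin(t/2 - 1) - 27*t**4*sin(t/2 - 1) - 324*t**4 + 225*t**3*sin(t/2 - 1) + 324*t**3 - 217*t**2*sin(t/2 - 1) - 138*t**2 + 72*t*sin(t/2 - 1) + 12*t - 8*sin(t/2 - 1) - 240)/(108*t**5 - 108*t**4 + 900*t**3 - 868*t**2 + 288*t - 32) = f(t).

F(t) = -3*log(t**2/2 + 4)/2 - cos(t/2 - 1)/2 + 5/(36*t**2 - 24*t + 4) + C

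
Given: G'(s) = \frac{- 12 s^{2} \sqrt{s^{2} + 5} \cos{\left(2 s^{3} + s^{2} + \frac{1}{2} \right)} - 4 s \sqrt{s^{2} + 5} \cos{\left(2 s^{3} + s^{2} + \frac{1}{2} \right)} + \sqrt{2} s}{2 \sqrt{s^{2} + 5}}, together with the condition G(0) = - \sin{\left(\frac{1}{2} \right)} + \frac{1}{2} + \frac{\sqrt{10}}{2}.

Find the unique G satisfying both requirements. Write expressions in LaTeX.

G(s) = \sqrt{\frac{s^{2}}{2} + \frac{5}{2}} - \sin{\left(2 s^{3} + s^{2} + \frac{1}{2} \right)} + \frac{1}{2}

Any candidate G(s) must reproduce the stated G'(s) exactly.
A general antiderivative is \sqrt{\frac{s^{2}}{2} + \frac{5}{2}} - \sin{\left(2 s^{3} + s^{2} + \frac{1}{2} \right)} + C.
The condition gives C = - \sin{\left(\frac{1}{2} \right)} + \frac{1}{2} + \frac{\sqrt{10}}{2} - (- \sin{\left(\frac{1}{2} \right)} + \frac{\sqrt{10}}{2}) = \frac{1}{2}.
So G(s) = \sqrt{\frac{s^{2}}{2} + \frac{5}{2}} - \sin{\left(2 s^{3} + s^{2} + \frac{1}{2} \right)} + \frac{1}{2}.
Check: d/ds[\sqrt{\frac{s^{2}}{2} + \frac{5}{2}} - \sin{\left(2 s^{3} + s^{2} + \frac{1}{2} \right)} + \frac{1}{2}] = \frac{- 12 s^{2} \sqrt{s^{2} + 5} \cos{\left(2 s^{3} + s^{2} + \frac{1}{2} \right)} - 4 s \sqrt{s^{2} + 5} \cos{\left(2 s^{3} + s^{2} + \frac{1}{2} \right)} + \sqrt{2} s}{2 \sqrt{s^{2} + 5}} = G'(s).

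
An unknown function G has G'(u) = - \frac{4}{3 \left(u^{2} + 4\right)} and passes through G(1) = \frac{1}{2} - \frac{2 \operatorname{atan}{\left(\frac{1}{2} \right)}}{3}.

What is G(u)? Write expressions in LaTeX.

G(u) = \frac{1}{2} - \frac{2 \operatorname{atan}{\left(\frac{u}{2} \right)}}{3}

Differentiate the proposed G(u) back; it has to land on the given G'(u).
A general antiderivative is - \frac{2 \operatorname{atan}{\left(\frac{u}{2} \right)}}{3} + C.
The condition gives C = \frac{1}{2} - \frac{2 \operatorname{atan}{\left(\frac{1}{2} \right)}}{3} - (- \frac{2 \operatorname{atan}{\left(\frac{1}{2} \right)}}{3}) = \frac{1}{2}.
So G(u) = \frac{1}{2} - \frac{2 \operatorname{atan}{\left(\frac{u}{2} \right)}}{3}.
Check: d/du[\frac{1}{2} - \frac{2 \operatorname{atan}{\left(\frac{u}{2} \right)}}{3}] = - \frac{4}{3 u^{2} + 12}, which equals G'(u).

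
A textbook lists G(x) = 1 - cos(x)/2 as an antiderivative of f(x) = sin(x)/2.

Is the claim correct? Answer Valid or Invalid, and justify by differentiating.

Valid - the claim checks out under differentiation.

d/dx[G] = sin(x)/2
This equals f(x) exactly, so the claim holds.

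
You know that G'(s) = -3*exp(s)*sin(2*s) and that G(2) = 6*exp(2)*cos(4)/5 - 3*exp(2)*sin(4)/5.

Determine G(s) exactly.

Check a candidate G(s) by differentiating: d/ds[G] must match the given G'(s).
A general antiderivative is -3*exp(s)*sin(2*s)/5 + 6*exp(s)*cos(2*s)/5 + C.
The condition gives C = 6*exp(2)*cos(4)/5 - 3*exp(2)*sin(4)/5 - (6*exp(2)*cos(4)/5 - 3*exp(2)*sin(4)/5) = 0.
So G(s) = 3*(-sin(2*s) + 2*cos(2*s))*exp(s)/5.
Check: d/ds[3*(-sin(2*s) + 2*cos(2*s))*exp(s)/5] = -3*exp(s)*sin(2*s) = G'(s).

G(s) = 3*(-sin(2*s) + 2*cos(2*s))*exp(s)/5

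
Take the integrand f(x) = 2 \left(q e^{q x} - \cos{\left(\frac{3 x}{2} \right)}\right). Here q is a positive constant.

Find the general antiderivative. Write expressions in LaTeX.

Since d/dx undoes antidifferentiation here, F'(x) = f(x) is required of F(x).
Check: d/dx[2 e^{q x} - \frac{4 \sin{\left(\frac{3 x}{2} \right)}}{3}] = 2 q e^{q x} - 2 \cos{\left(\frac{3 x}{2} \right)}, which equals f(x).

F(x) = 2 e^{q x} - \frac{4 \sin{\left(\frac{3 x}{2} \right)}}{3} + C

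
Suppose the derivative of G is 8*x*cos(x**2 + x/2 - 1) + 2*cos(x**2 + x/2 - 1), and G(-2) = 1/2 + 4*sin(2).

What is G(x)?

G(x) = 4*sin(x**2 + x/2 - 1) + 1/2

The substitution u = x**2 + x/2 - 1 works: G'(x) is exactly (dG/du)*(du/dx) for that inner function.
A general antiderivative is 4*sin(x**2 + x/2 - 1) + C.
The condition gives C = 1/2 + 4*sin(2) - (4*sin(2)) = 1/2.
So G(x) = 4*sin(x**2 + x/2 - 1) + 1/2.
Check: d/dx[4*sin(x**2 + x/2 - 1) + 1/2] = 8*x*cos(x**2 + x/2 - 1) + 2*cos(x**2 + x/2 - 1) = G'(x).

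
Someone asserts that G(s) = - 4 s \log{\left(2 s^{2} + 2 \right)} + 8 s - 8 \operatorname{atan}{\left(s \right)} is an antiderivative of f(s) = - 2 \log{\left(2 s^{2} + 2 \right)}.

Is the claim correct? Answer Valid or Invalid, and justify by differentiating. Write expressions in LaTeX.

d/ds[G] = - 4 \log{\left(s^{2} + 1 \right)} - 4 \log{\left(2 \right)}
d/ds[G] - f(s) = - 2 \log{\left(s^{2} + 1 \right)} - 2 \log{\left(2 \right)} != 0.

Invalid: d/ds[G] - f = - 2 \log{\left(s^{2} + 1 \right)} - 2 \log{\left(2 \right)}, which is not 0.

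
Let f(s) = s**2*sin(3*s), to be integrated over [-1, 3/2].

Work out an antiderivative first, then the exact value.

Antiderivative: F(s) = -(9*s**2*cos(3*s) - 6*s*sin(3*s) - 2*cos(3*s))/27; value = sin(9/2)/3 + 7*cos(3)/27 - 2*sin(3)/9 - 73*cos(9/2)/108

Recover f(s) by differentiating a candidate F(s); any mismatch rules it out.
F(s) = -(9*s**2*cos(3*s) - 6*s*sin(3*s) - 2*cos(3*s))/27 is an antiderivative of f.
Check: d/ds[-(9*s**2*cos(3*s) - 6*s*sin(3*s) - 2*cos(3*s))/27] = s**2*sin(3*s) = f(s).
F(3/2) = sin(9/2)/3 - 73*cos(9/2)/108; F(-1) = 2*sin(3)/9 - 7*cos(3)/27.
Integral = F(3/2) - F(-1) = sin(9/2)/3 + 7*cos(3)/27 - 2*sin(3)/9 - 73*cos(9/2)/108.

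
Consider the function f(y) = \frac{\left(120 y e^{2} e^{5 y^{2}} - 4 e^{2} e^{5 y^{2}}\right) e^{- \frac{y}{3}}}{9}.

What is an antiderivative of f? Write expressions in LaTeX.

An antiderivative is F(y) = \frac{4 e^{2} e^{- \frac{y}{3}} e^{5 y^{2}}}{3}.

The substitution u = 5 y^{2} - \frac{y}{3} + 2 works: f is exactly (dF/du)*(du/dy) for that inner function.
Check: d/dy[\frac{4 e^{2} e^{- \frac{y}{3}} e^{5 y^{2}}}{3}] = \frac{\left(120 y e^{2} e^{5 y^{2}} - 4 e^{2} e^{5 y^{2}}\right) e^{- \frac{y}{3}}}{9} = f(y).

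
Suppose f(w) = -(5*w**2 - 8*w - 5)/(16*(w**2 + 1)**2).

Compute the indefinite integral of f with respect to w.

F(w) = 5*w/(16*w**2 + 16) - 1/(4*w**2 + 4) + C

Recognize the product-rule pattern: f = u'v + uv' with u = 1/(4*w**2 + 4), v = 5*w/4 - 1, so integration by parts undoes it.
Check: d/dw[5*w/(16*w**2 + 16) - 1/(4*w**2 + 4)] = (-5*w**2 + 8*w + 5)/(16*w**4 + 32*w**2 + 16), which equals f(w).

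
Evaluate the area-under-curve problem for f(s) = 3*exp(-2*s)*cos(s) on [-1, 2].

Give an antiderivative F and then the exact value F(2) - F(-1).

A candidate is checked by its d/ds: the result must match f(s).
F(s) = 3*(sin(s) - 2*cos(s))*exp(-2*s)/5 is an antiderivative of f.
Check: d/ds[3*(sin(s) - 2*cos(s))*exp(-2*s)/5] = 3*exp(-2*s)*cos(s) = f(s).
F(2) = -6*exp(-4)*cos(2)/5 + 3*exp(-4)*sin(2)/5; F(-1) = -6*exp(2)*cos(1)/5 - 3*exp(2)*sin(1)/5.
Integral = F(2) - F(-1) = -6*exp(-4)*cos(2)/5 + 3*exp(-4)*sin(2)/5 + 3*exp(2)*sin(1)/5 + 6*exp(2)*cos(1)/5.

Antiderivative: F(s) = 3*(sin(s) - 2*cos(s))*exp(-2*s)/5; value = -6*exp(-4)*cos(2)/5 + 3*exp(-4)*sin(2)/5 + 3*exp(2)*sin(1)/5 + 6*exp(2)*cos(1)/5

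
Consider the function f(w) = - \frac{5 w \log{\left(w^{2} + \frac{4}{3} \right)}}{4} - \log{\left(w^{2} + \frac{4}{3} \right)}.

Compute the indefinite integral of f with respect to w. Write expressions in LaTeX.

F(w) = \frac{15 w^{2} + 3 w \left(- 5 w - 8\right) \log{\left(w^{2} + \frac{4}{3} \right)} + 48 w - 20 \log{\left(w^{2} + \frac{4}{3} \right)} - 32 \sqrt{3} \operatorname{atan}{\left(\frac{\sqrt{3} w}{2} \right)}}{24} + C

The integrand splits into summands that can be handled one at a time.
Check: d/dw[\frac{15 w^{2} + 3 w \left(- 5 w - 8\right) \log{\left(w^{2} + \frac{4}{3} \right)} + 48 w - 20 \log{\left(w^{2} + \frac{4}{3} \right)} - 32 \sqrt{3} \operatorname{atan}{\left(\frac{\sqrt{3} w}{2} \right)}}{24}] = - \frac{5 w \log{\left(w^{2} + \frac{4}{3} \right)}}{4} - \log{\left(w^{2} + \frac{4}{3} \right)} = f(w).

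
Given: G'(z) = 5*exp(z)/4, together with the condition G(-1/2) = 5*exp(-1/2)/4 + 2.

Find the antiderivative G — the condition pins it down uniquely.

A first test for any G(z): its z-derivative must equal the given G'(z).
A general antiderivative is 5*exp(z)/4 + C.
The condition gives C = 5*exp(-1/2)/4 + 2 - (5*exp(-1/2)/4) = 2.
So G(z) = 5*exp(z)/4 + 2.
Check: d/dz[5*exp(z)/4 + 2] = 5*exp(z)/4 = G'(z).

G(z) = 5*exp(z)/4 + 2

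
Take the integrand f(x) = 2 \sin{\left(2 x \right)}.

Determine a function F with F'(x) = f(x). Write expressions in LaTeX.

An antiderivative is F(x) = - \cos{\left(2 x \right)}.

For F(x) to be correct the identity F'(x) - f(x) = 0 must hold.
Check: d/dx[- \cos{\left(2 x \right)}] = 2 \sin{\left(2 x \right)} = f(x).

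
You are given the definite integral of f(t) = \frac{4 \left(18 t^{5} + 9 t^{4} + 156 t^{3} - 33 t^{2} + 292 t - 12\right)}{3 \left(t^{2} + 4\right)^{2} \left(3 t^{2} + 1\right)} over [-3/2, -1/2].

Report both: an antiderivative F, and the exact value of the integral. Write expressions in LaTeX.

Antiderivative: F(t) = \frac{4 \left(3 t^{2} \log{\left(t^{2} + \frac{1}{3} \right)} - 3 t + 12 \log{\left(t^{2} + \frac{1}{3} \right)} - 2\right)}{3 \left(t^{2} + 4\right)}; value = - 4 \log{\left(\frac{31}{12} \right)} + 4 \log{\left(\frac{7}{12} \right)} - \frac{176}{255}

An antiderivative F(t) passes only if d/dt[F] lands on f(t) exactly.
F(t) = \frac{4 \left(3 t^{2} \log{\left(t^{2} + \frac{1}{3} \right)} - 3 t + 12 \log{\left(t^{2} + \frac{1}{3} \right)} - 2\right)}{3 \left(t^{2} + 4\right)} is an antiderivative of f.
Check: d/dt[\frac{4 \left(3 t^{2} \log{\left(t^{2} + \frac{1}{3} \right)} - 3 t + 12 \log{\left(t^{2} + \frac{1}{3} \right)} - 2\right)}{3 \left(t^{2} + 4\right)}] = \frac{72 t^{5} + 36 t^{4} + 624 t^{3} - 132 t^{2} + 1168 t - 48}{9 t^{6} + 75 t^{4} + 168 t^{2} + 48}, which equals f(t).
F(-1/2) = 4 \log{\left(\frac{7}{12} \right)} - \frac{8}{51}; F(-3/2) = \frac{8}{15} + 4 \log{\left(\frac{31}{12} \right)}.
Integral = F(-1/2) - F(-3/2) = - 4 \log{\left(\frac{31}{12} \right)} + 4 \log{\left(\frac{7}{12} \right)} - \frac{176}{255}.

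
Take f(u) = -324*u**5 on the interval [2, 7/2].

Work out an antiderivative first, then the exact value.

Antiderivative: F(u) = -54*u**6; value = -3065931/32

An antiderivative F(u) passes only if d/du[F] lands on f(u) exactly.
F(u) = -54*u**6 is an antiderivative of f.
Check: d/du[-54*u**6] = -324*u**5 = f(u).
F(7/2) = -3176523/32; F(2) = -3456.
Integral = F(7/2) - F(2) = -3065931/32.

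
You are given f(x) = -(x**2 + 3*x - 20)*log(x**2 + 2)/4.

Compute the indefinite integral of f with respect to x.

F(x) = -x**3*log(x**2 + 2)/12 + x**3/18 - 3*x**2*log(x**2 + 2)/8 + 3*x**2/8 + 5*x*log(x**2 + 2) - 31*x/3 - 3*log(x**2 + 2)/4 + 31*sqrt(2)*atan(sqrt(2)*x/2)/3 + C

A first test for any F(x): its x-derivative must equal f(x) identically.
Check: d/dx[-x**3*log(x**2 + 2)/12 + x**3/18 - 3*x**2*log(x**2 + 2)/8 + 3*x**2/8 + 5*x*log(x**2 + 2) - 31*x/3 - 3*log(x**2 + 2)/4 + 31*sqrt(2)*atan(sqrt(2)*x/2)/3] = -x**2*log(x**2 + 2)/4 - 3*x*log(x**2 + 2)/4 + 5*log(x**2 + 2), which equals f(x).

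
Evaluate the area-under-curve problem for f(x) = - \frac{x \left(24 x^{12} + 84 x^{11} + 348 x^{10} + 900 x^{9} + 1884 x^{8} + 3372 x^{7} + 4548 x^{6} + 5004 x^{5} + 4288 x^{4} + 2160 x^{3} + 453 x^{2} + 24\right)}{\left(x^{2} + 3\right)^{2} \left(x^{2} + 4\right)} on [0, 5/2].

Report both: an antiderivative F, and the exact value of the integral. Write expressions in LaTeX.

Since d/dx undoes antidifferentiation here, F'(x) = f(x) is required of F(x).
F(x) = - \frac{6 x^{10} + 24 x^{9} + 54 x^{8} + 96 x^{7} + 114 x^{6} + 72 x^{5} + 18 x^{4} + 4 x^{2} \log{\left(\frac{3 x^{2}}{2} + 6 \right)} + 12 \log{\left(\frac{3 x^{2}}{2} + 6 \right)} + 3}{2 \left(x^{2} + 3\right)} is an antiderivative of f.
Check: d/dx[- \frac{6 x^{10} + 24 x^{9} + 54 x^{8} + 96 x^{7} + 114 x^{6} + 72 x^{5} + 18 x^{4} + 4 x^{2} \log{\left(\frac{3 x^{2}}{2} + 6 \right)} + 12 \log{\left(\frac{3 x^{2}}{2} + 6 \right)} + 3}{2 \left(x^{2} + 3\right)}] = \frac{- 24 x^{13} - 84 x^{12} - 348 x^{11} - 900 x^{10} - 1884 x^{9} - 3372 x^{8} - 4548 x^{7} - 5004 x^{6} - 4288 x^{5} - 2160 x^{4} - 453 x^{3} - 24 x}{x^{6} + 10 x^{4} + 33 x^{2} + 36}, which equals f(x).
F(5/2) = - \frac{166570911}{9472} - 2 \log{\left(\frac{123}{8} \right)}; F(0) = - 2 \log{\left(6 \right)} - \frac{1}{2}.
Integral = F(5/2) - F(0) = - \frac{166566175}{9472} - 2 \log{\left(\frac{123}{8} \right)} + 2 \log{\left(6 \right)}.

Antiderivative: F(x) = - \frac{6 x^{10} + 24 x^{9} + 54 x^{8} + 96 x^{7} + 114 x^{6} + 72 x^{5} + 18 x^{4} + 4 x^{2} \log{\left(\frac{3 x^{2}}{2} + 6 \right)} + 12 \log{\left(\frac{3 x^{2}}{2} + 6 \right)} + 3}{2 \left(x^{2} + 3\right)}; value = - \frac{166566175}{9472} - 2 \log{\left(\frac{123}{8} \right)} + 2 \log{\left(6 \right)}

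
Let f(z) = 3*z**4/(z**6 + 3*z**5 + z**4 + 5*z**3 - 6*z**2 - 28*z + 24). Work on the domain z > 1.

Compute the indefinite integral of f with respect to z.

F(z) = (2353*z*log(z - 1) + 10400*z*log(z + 2) - 18225*z*log(z + 3) + 2736*z*log(z**2 + 4) + 4896*z*atan(z/2) - 2353*log(z - 1) - 10400*log(z + 2) + 18225*log(z + 3) - 2736*log(z**2 + 4) - 4896*atan(z/2) - 780)/(15600*(z - 1)) + C

Factor the denominator ((z - 1)**2*(z + 2)*(z + 3)*(z**2 + 4)) and decompose: f = 6*(19*z + 34)/(325*(z**2 + 4)) - 243/(208*(z + 3)) + 2/(3*(z + 2)) + 181/(1200*(z - 1)) + 1/(20*(z - 1)**2); each piece integrates to a log, atan, or power term.
Check: d/dz[(2353*z*log(z - 1) + 10400*z*log(z + 2) - 18225*z*log(z + 3) + 2736*z*log(z**2 + 4) + 4896*z*atan(z/2) - 2353*log(z - 1) - 10400*log(z + 2) + 18225*log(z + 3) - 2736*log(z**2 + 4) - 4896*atan(z/2) - 780)/(15600*(z - 1))] = 3*z**4/(z**6 + 3*z**5 + z**4 + 5*z**3 - 6*z**2 - 28*z + 24) = f(z).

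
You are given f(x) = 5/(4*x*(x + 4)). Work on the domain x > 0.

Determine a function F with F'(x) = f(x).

An antiderivative is F(x) = 5*log(x)/16 - 5*log(x + 4)/16.

The denominator factors as 4*x*(x + 4); partial fractions split f into directly integrable pieces: -5/(16*(x + 4)) + 5/(16*x).
Check: d/dx[5*log(x)/16 - 5*log(x + 4)/16] = 5/(4*x**2 + 16*x), which equals f(x).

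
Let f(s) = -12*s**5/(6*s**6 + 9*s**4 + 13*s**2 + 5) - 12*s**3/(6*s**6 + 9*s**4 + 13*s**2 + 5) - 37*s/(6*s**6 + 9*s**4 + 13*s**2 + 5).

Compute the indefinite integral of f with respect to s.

F(s) = -2*log(2*s**2 + 1) + log(s**4 + s**2 + 5/3)/2 + C

Integrate term by term and add the pieces.
Check: d/ds[-2*log(2*s**2 + 1) + log(s**4 + s**2 + 5/3)/2] = (-12*s**5 - 12*s**3 - 37*s)/(6*s**6 + 9*s**4 + 13*s**2 + 5), which equals f(s).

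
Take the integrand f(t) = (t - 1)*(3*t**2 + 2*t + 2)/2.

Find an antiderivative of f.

For F(t) to be correct the identity F'(t) - f(t) = 0 must hold.
Check: d/dt[3*t**4/8 - t**3/6 - t] = 3*t**3/2 - t**2/2 - 1, which equals f(t).

An antiderivative is F(t) = 3*t**4/8 - t**3/6 - t.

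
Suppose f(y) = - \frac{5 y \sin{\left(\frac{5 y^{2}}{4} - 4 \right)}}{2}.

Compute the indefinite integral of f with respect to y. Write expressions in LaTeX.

f matches the chain-rule pattern g'(h)*h' with inner function h(y) = \frac{5 y^{2}}{4} - 4; substituting u = h(y) collapses the integral.
Check: d/dy[\cos{\left(\frac{5 y^{2}}{4} - 4 \right)}] = - \frac{5 y \sin{\left(\frac{5 y^{2}}{4} - 4 \right)}}{2} = f(y).

F(y) = \cos{\left(\frac{5 y^{2}}{4} - 4 \right)} + C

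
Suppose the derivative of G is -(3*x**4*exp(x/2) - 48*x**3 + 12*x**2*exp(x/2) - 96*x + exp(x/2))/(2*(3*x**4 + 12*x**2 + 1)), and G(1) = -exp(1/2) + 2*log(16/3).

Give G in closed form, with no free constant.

Differentiate the proposed G(x) back; it has to land on the given G'(x).
A general antiderivative is -exp(x/2) + 2*log(x**4 + 4*x**2 + 1/3) + C.
The condition gives C = -exp(1/2) + 2*log(16/3) - (-exp(1/2) + 2*log(16/3)) = 0.
So G(x) = -exp(x/2) + 2*log(x**4 + 4*x**2 + 1/3).
Check: d/dx[-exp(x/2) + 2*log(x**4 + 4*x**2 + 1/3)] = (-3*x**4*exp(x/2) + 48*x**3 - 12*x**2*exp(x/2) + 96*x - exp(x/2))/(6*x**4 + 24*x**2 + 2), which equals G'(x).

G(x) = -exp(x/2) + 2*log(x**4 + 4*x**2 + 1/3)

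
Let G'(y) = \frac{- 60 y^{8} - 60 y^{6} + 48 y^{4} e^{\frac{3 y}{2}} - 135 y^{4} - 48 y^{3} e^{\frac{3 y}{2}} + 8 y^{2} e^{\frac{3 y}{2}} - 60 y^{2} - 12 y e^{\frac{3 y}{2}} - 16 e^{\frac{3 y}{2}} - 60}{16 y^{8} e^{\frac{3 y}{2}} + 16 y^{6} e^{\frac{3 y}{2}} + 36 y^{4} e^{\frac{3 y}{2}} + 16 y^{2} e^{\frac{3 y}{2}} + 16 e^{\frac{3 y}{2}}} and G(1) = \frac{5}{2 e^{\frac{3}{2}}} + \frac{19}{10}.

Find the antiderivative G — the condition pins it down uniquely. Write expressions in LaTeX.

Differentiate the proposed G(y) back; it has to land on the given G'(y).
A general antiderivative is \frac{\frac{3}{4} - y}{y^{4} + \frac{y^{2}}{2} + 1} + \frac{5 e^{- \frac{3 y}{2}}}{2} + C.
The condition gives C = \frac{5}{2 e^{\frac{3}{2}}} + \frac{19}{10} - (- \frac{1}{10} + \frac{5}{2 e^{\frac{3}{2}}}) = 2.
So G(y) = \frac{\frac{3}{4} - y}{y^{4} + \frac{y^{2}}{2} + 1} + 2 + \frac{5 e^{- \frac{3 y}{2}}}{2}.
Check: d/dy[\frac{\frac{3}{4} - y}{y^{4} + \frac{y^{2}}{2} + 1} + 2 + \frac{5 e^{- \frac{3 y}{2}}}{2}] = \frac{- 60 y^{8} - 60 y^{6} + 48 y^{4} e^{\frac{3 y}{2}} - 135 y^{4} - 48 y^{3} e^{\frac{3 y}{2}} + 8 y^{2} e^{\frac{3 y}{2}} - 60 y^{2} - 12 y e^{\frac{3 y}{2}} - 16 e^{\frac{3 y}{2}} - 60}{16 y^{8} e^{\frac{3 y}{2}} + 16 y^{6} e^{\frac{3 y}{2}} + 36 y^{4} e^{\frac{3 y}{2}} + 16 y^{2} e^{\frac{3 y}{2}} + 16 e^{\frac{3 y}{2}}} = G'(y).

G(y) = \frac{\frac{3}{4} - y}{y^{4} + \frac{y^{2}}{2} + 1} + 2 + \frac{5 e^{- \frac{3 y}{2}}}{2}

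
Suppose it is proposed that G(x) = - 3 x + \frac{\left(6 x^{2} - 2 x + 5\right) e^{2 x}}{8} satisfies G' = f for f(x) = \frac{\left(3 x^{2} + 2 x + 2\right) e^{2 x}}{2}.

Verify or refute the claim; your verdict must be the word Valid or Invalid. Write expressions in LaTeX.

Invalid: d/dx[G] - f = -3, which is not 0.

d/dx[G] = \frac{3 x^{2} e^{2 x}}{2} + x e^{2 x} + e^{2 x} - 3
d/dx[G] - f(x) = -3 != 0.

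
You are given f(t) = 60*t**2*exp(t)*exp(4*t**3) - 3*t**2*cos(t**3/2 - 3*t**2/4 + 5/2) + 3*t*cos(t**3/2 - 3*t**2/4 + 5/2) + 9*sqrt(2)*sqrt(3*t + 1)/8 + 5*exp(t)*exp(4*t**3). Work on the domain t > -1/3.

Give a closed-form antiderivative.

The integrand splits into summands that can be handled one at a time.
Check: d/dt[3*sqrt(2)*t*sqrt(3*t + 1)/4 + sqrt(2)*sqrt(3*t + 1)/4 + 5*exp(t)*exp(4*t**3) - 2*sin(t**3/2 - 3*t**2/4 + 5/2)] = (480*t**2*sqrt(3*t + 1)*exp(t)*exp(4*t**3) - 24*t**2*sqrt(3*t + 1)*cos(t**3/2 - 3*t**2/4 + 5/2) + 24*t*sqrt(3*t + 1)*cos(t**3/2 - 3*t**2/4 + 5/2) + 27*sqrt(2)*t + 40*sqrt(3*t + 1)*exp(t)*exp(4*t**3) + 9*sqrt(2))/(8*sqrt(3*t + 1)), which equals f(t).

An antiderivative is F(t) = 3*sqrt(2)*t*sqrt(3*t + 1)/4 + sqrt(2)*sqrt(3*t + 1)/4 + 5*exp(t)*exp(4*t**3) - 2*sin(t**3/2 - 3*t**2/4 + 5/2).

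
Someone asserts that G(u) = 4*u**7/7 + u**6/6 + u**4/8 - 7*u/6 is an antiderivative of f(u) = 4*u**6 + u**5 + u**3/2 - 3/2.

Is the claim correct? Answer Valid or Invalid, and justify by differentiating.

d/du[G] = 4*u**6 + u**5 + u**3/2 - 7/6
d/du[G] - f(u) = 1/3 != 0.

Invalid: d/du[G] - f = 1/3, which is not 0.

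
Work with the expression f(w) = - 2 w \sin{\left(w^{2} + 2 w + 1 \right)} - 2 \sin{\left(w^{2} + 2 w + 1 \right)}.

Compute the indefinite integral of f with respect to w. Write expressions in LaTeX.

The substitution u = w^{2} + 2 w + 1 works: f is exactly (dF/du)*(du/dw) for that inner function.
Check: d/dw[\cos{\left(w^{2} + 2 w + 1 \right)}] = - 2 w \sin{\left(w^{2} + 2 w + 1 \right)} - 2 \sin{\left(w^{2} + 2 w + 1 \right)} = f(w).

F(w) = \cos{\left(w^{2} + 2 w + 1 \right)} + C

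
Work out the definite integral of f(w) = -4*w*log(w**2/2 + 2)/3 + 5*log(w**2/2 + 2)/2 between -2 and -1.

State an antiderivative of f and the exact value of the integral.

Antiderivative: F(w) = -2*w**2*log(w**2/2 + 2)/3 + 2*w**2/3 + 5*w*log(w**2/2 + 2)/2 - 5*w - 8*log(w**2 + 4)/3 + 10*atan(w/2); value = -7 - 10*atan(1/2) - 8*log(5)/3 - 19*log(5/2)/6 + 8*log(8)/3 + 5*pi/2 + 23*log(4)/3

Integrate term by term and add the pieces.
F(w) = -2*w**2*log(w**2/2 + 2)/3 + 2*w**2/3 + 5*w*log(w**2/2 + 2)/2 - 5*w - 8*log(w**2 + 4)/3 + 10*atan(w/2) is an antiderivative of f.
Check: d/dw[-2*w**2*log(w**2/2 + 2)/3 + 2*w**2/3 + 5*w*log(w**2/2 + 2)/2 - 5*w - 8*log(w**2 + 4)/3 + 10*atan(w/2)] = -4*w*log(w**2/2 + 2)/3 + 5*log(w**2/2 + 2)/2 = f(w).
F(-1) = -10*atan(1/2) - 8*log(5)/3 - 19*log(5/2)/6 + 17/3; F(-2) = -23*log(4)/3 - 5*pi/2 - 8*log(8)/3 + 38/3.
Integral = F(-1) - F(-2) = -7 - 10*atan(1/2) - 8*log(5)/3 - 19*log(5/2)/6 + 8*log(8)/3 + 5*pi/2 + 23*log(4)/3.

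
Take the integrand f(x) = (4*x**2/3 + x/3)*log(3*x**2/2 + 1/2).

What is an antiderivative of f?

An antiderivative is F(x) = 4*x**3*log(3*x**2 + 1)/9 - 4*x**3*log(2)/9 - 8*x**3/27 + x**2*log(3*x**2 + 1)/6 - x**2/6 - x**2*log(2)/6 + 8*x/27 + log(x**2 + 1/3)/18 - 8*sqrt(3)*atan(sqrt(3)*x)/81.

Check any antiderivative F(x) by computing F'(x) and comparing it with f(x).
Check: d/dx[4*x**3*log(3*x**2 + 1)/9 - 4*x**3*log(2)/9 - 8*x**3/27 + x**2*log(3*x**2 + 1)/6 - x**2/6 - x**2*log(2)/6 + 8*x/27 + log(x**2 + 1/3)/18 - 8*sqrt(3)*atan(sqrt(3)*x)/81] = 4*x**2*log(3*x**2 + 1)/3 - 4*x**2*log(2)/3 + x*log(3*x**2 + 1)/3 - x*log(2)/3, which equals f(x).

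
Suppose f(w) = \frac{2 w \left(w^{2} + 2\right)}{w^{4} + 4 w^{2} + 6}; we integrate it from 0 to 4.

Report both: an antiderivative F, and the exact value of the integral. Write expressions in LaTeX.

The substitution u = \frac{w^{4}}{2} + 2 w^{2} + 3 works: f is exactly (dF/du)*(du/dw) for that inner function.
F(w) = \frac{\log{\left(\frac{w^{4}}{2} + 2 w^{2} + 3 \right)}}{2} is an antiderivative of f.
Check: d/dw[\frac{\log{\left(\frac{w^{4}}{2} + 2 w^{2} + 3 \right)}}{2}] = \frac{2 w^{3} + 4 w}{w^{4} + 4 w^{2} + 6}, which equals f(w).
F(4) = \frac{\log{\left(163 \right)}}{2}; F(0) = \frac{\log{\left(3 \right)}}{2}.
Integral = F(4) - F(0) = - \frac{\log{\left(3 \right)}}{2} + \frac{\log{\left(163 \right)}}{2}.

Antiderivative: F(w) = \frac{\log{\left(\frac{w^{4}}{2} + 2 w^{2} + 3 \right)}}{2}; value = - \frac{\log{\left(3 \right)}}{2} + \frac{\log{\left(163 \right)}}{2}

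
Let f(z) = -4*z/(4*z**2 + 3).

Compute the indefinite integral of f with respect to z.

The substitution u = 4*z**2 + 3 works: f is exactly (dF/du)*(du/dz) for that inner function.
Check: d/dz[-log(4*z**2 + 3)/2] = -4*z/(4*z**2 + 3) = f(z).

F(z) = -log(4*z**2 + 3)/2 + C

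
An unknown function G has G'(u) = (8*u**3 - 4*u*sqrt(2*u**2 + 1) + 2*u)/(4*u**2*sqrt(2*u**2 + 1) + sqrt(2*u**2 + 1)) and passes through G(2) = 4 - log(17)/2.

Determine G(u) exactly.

G(u) = -(-2*sqrt(2*u**2 + 1) + log(4*u**2 + 1) - 2)/2

Differentiate the proposed G(u) back; it has to land on the given G'(u).
A general antiderivative is sqrt(2*u**2 + 1) - log(4*u**2 + 1)/2 + C.
The condition gives C = 4 - log(17)/2 - (3 - log(17)/2) = 1.
So G(u) = -(-2*sqrt(2*u**2 + 1) + log(4*u**2 + 1) - 2)/2.
Check: d/du[-(-2*sqrt(2*u**2 + 1) + log(4*u**2 + 1) - 2)/2] = (8*u**3 - 4*u*sqrt(2*u**2 + 1) + 2*u)/(4*u**2*sqrt(2*u**2 + 1) + sqrt(2*u**2 + 1)) = G'(u).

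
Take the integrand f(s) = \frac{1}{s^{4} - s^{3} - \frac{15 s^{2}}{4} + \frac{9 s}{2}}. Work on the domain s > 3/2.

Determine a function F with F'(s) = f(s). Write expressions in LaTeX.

An antiderivative is F(s) = \frac{2 \log{\left(s \right)}}{9} - \frac{80 \log{\left(s - \frac{3}{2} \right)}}{441} - \frac{2 \log{\left(s + 2 \right)}}{49} - \frac{8}{42 s - 63}.

The denominator factors as s \left(s + 2\right) \left(2 s - 3\right)^{2}; partial fractions split f into directly integrable pieces: - \frac{160}{441 \left(2 s - 3\right)} + \frac{16}{21 \left(2 s - 3\right)^{2}} - \frac{2}{49 \left(s + 2\right)} + \frac{2}{9 s}.
Check: d/ds[\frac{2 \log{\left(s \right)}}{9} - \frac{80 \log{\left(s - \frac{3}{2} \right)}}{441} - \frac{2 \log{\left(s + 2 \right)}}{49} - \frac{8}{42 s - 63}] = \frac{4}{4 s^{4} - 4 s^{3} - 15 s^{2} + 18 s}, which equals f(s).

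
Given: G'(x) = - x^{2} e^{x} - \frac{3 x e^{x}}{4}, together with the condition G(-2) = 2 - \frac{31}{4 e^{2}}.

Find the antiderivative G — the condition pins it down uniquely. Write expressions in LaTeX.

G(x) = - \frac{4 x^{2} e^{x} - 5 x e^{x} + 5 e^{x} - 8}{4}

Recognize the product-rule pattern: G'(x) = u'v + uv' with u = - x^{2} + \frac{5 x}{4} - \frac{5}{4}, v = e^{x}, so integration by parts undoes it.
A general antiderivative is \frac{\left(- 4 x^{2} + 5 x - 5\right) e^{x}}{4} + C.
The condition gives C = 2 - \frac{31}{4 e^{2}} - (- \frac{31}{4 e^{2}}) = 2.
So G(x) = - \frac{4 x^{2} e^{x} - 5 x e^{x} + 5 e^{x} - 8}{4}.
Check: d/dx[- \frac{4 x^{2} e^{x} - 5 x e^{x} + 5 e^{x} - 8}{4}] = - x^{2} e^{x} - \frac{3 x e^{x}}{4} = G'(x).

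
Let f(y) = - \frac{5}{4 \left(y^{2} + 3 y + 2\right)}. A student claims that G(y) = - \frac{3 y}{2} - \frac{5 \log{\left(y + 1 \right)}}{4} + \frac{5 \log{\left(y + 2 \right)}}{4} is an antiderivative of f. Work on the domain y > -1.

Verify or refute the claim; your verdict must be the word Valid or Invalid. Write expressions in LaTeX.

d/dy[G] = \frac{- 6 y^{2} - 18 y - 17}{4 y^{2} + 12 y + 8}
d/dy[G] - f(y) = - \frac{3}{2} != 0.

Invalid: d/dy[G] - f = - \frac{3}{2}, which is not 0.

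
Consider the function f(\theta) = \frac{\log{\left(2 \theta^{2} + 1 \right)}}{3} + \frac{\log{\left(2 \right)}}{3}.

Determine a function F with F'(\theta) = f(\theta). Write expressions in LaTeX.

An antiderivative is F(\theta) = \frac{\theta \log{\left(4 \theta^{2} + 2 \right)}}{3} - \frac{2 \theta}{3} + \frac{\sqrt{2} \operatorname{atan}{\left(\sqrt{2} \theta \right)}}{3}.

Differentiate the proposed F(\theta) back; it has to land on f(\theta) exactly.
Check: d/d\theta[\frac{\theta \log{\left(4 \theta^{2} + 2 \right)}}{3} - \frac{2 \theta}{3} + \frac{\sqrt{2} \operatorname{atan}{\left(\sqrt{2} \theta \right)}}{3}] = \frac{\log{\left(2 \theta^{2} + 1 \right)}}{3} + \frac{\log{\left(2 \right)}}{3} = f(\theta).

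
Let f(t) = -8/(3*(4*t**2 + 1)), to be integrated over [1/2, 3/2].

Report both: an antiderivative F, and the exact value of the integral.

Antiderivative: F(t) = -4*atan(2*t)/3; value = -4*atan(3)/3 + pi/3

Differentiate the proposed F(t) back; it has to land on f(t) exactly.
F(t) = -4*atan(2*t)/3 is an antiderivative of f.
Check: d/dt[-4*atan(2*t)/3] = -8/(12*t**2 + 3), which equals f(t).
F(3/2) = -4*atan(3)/3; F(1/2) = -pi/3.
Integral = F(3/2) - F(1/2) = -4*atan(3)/3 + pi/3.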